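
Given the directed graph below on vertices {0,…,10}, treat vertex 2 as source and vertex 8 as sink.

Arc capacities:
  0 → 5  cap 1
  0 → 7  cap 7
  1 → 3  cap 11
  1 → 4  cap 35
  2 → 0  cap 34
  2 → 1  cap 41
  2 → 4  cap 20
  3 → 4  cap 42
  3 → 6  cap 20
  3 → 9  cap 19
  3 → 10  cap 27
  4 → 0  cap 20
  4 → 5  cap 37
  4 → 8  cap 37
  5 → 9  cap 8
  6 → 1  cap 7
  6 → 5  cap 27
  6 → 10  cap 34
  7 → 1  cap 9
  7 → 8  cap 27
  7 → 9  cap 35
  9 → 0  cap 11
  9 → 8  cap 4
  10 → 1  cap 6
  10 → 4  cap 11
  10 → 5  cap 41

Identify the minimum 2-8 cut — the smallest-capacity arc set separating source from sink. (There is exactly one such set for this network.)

augment #1: 2→4→8 push 20
augment #2: 2→0→7→8 push 7
augment #3: 2→1→4→8 push 17
augment #4: 2→0→5→9→8 push 1
augment #5: 2→1→3→9→8 push 3
max flow = 48; residual-reachable set from 2 gives S-side
cut edges (S→T): {(0,7), (4,8), (9,8)} total cap 48

Min-cut arcs: {(0,7), (4,8), (9,8)} (total capacity 48)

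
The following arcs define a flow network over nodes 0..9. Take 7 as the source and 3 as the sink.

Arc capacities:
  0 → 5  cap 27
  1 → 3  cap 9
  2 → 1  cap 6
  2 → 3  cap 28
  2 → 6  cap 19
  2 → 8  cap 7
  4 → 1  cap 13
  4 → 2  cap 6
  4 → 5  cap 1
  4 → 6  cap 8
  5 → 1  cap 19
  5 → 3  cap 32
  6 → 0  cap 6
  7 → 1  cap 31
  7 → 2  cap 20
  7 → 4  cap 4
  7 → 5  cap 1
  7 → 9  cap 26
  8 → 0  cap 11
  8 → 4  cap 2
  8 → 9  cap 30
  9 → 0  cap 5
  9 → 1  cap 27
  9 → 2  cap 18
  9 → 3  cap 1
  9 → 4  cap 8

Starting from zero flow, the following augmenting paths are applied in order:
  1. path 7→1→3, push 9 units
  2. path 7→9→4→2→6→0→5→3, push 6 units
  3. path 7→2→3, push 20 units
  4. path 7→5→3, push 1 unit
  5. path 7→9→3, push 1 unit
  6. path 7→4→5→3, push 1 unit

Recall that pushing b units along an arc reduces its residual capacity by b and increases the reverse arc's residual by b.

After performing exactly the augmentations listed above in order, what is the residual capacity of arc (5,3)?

Residual capacity of (5,3): 24

after path 1 (7→1→3, push 9): res(5,3)=32
after path 2 (7→9→4→2→6→0→5→3, push 6): res(5,3)=26
after path 3 (7→2→3, push 20): res(5,3)=26
after path 4 (7→5→3, push 1): res(5,3)=25
after path 5 (7→9→3, push 1): res(5,3)=25
after path 6 (7→4→5→3, push 1): res(5,3)=24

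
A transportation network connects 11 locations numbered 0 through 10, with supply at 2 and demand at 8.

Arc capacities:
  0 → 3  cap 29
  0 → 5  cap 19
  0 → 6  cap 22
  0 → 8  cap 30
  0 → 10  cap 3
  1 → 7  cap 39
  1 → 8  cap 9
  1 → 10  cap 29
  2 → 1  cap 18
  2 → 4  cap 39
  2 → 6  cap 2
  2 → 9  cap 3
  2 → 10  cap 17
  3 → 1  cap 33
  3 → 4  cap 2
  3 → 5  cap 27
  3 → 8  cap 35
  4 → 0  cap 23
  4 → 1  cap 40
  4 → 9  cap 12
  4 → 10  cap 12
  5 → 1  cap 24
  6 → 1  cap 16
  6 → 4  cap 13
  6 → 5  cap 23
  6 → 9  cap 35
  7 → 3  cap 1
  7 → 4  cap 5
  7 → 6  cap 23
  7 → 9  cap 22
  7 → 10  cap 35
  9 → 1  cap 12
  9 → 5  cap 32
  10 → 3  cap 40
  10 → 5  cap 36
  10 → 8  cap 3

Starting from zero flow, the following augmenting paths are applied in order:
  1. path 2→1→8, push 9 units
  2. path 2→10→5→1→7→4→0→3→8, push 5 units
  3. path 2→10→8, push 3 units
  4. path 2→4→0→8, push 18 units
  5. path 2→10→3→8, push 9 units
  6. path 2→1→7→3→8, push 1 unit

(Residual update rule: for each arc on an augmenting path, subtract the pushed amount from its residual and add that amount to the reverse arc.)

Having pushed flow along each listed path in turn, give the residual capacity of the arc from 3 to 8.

after path 1 (2→1→8, push 9): res(3,8)=35
after path 2 (2→10→5→1→7→4→0→3→8, push 5): res(3,8)=30
after path 3 (2→10→8, push 3): res(3,8)=30
after path 4 (2→4→0→8, push 18): res(3,8)=30
after path 5 (2→10→3→8, push 9): res(3,8)=21
after path 6 (2→1→7→3→8, push 1): res(3,8)=20

Residual capacity of (3,8): 20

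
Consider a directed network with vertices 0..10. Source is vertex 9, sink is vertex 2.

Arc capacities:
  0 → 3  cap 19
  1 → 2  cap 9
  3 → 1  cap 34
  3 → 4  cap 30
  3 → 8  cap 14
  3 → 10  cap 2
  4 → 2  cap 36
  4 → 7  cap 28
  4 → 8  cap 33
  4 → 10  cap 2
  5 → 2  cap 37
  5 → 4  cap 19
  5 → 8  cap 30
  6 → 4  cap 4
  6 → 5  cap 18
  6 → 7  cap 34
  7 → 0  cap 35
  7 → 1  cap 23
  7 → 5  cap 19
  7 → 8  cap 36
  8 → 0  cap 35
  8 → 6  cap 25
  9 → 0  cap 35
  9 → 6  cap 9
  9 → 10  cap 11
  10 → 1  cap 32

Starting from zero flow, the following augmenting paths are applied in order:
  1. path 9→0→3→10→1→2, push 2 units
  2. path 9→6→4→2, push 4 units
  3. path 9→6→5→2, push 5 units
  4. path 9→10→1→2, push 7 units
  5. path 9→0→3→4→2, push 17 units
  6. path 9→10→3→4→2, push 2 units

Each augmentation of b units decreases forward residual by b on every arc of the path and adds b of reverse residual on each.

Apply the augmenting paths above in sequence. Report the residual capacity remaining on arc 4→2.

Residual capacity of (4,2): 13

after path 1 (9→0→3→10→1→2, push 2): res(4,2)=36
after path 2 (9→6→4→2, push 4): res(4,2)=32
after path 3 (9→6→5→2, push 5): res(4,2)=32
after path 4 (9→10→1→2, push 7): res(4,2)=32
after path 5 (9→0→3→4→2, push 17): res(4,2)=15
after path 6 (9→10→3→4→2, push 2): res(4,2)=13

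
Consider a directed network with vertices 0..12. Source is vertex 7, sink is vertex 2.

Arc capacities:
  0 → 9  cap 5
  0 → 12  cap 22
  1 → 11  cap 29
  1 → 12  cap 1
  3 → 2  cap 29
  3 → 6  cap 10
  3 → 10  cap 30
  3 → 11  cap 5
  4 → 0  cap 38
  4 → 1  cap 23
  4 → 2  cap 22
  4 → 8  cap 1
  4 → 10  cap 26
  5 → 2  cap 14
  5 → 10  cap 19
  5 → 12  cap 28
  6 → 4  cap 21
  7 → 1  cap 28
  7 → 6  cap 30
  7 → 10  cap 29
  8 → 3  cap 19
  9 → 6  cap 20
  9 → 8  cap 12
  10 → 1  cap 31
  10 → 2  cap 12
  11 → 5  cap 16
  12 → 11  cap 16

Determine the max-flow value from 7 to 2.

Maximum flow value: 47

augment #1: 7→10→2 bottleneck 12, total now 12
augment #2: 7→6→4→2 bottleneck 21, total now 33
augment #3: 7→1→11→5→2 bottleneck 14, total now 47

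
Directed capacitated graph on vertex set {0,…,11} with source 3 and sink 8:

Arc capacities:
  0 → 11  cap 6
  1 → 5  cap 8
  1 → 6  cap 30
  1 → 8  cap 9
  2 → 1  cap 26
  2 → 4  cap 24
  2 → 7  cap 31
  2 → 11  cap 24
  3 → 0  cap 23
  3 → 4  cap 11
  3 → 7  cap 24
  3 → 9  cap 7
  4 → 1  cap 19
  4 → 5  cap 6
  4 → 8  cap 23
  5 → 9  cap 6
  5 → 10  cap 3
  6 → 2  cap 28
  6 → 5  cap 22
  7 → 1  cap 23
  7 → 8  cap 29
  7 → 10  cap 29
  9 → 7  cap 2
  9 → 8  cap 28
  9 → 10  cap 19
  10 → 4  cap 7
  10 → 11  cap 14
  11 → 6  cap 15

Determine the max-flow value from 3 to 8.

augment #1: 3→4→8 bottleneck 11, total now 11
augment #2: 3→7→8 bottleneck 24, total now 35
augment #3: 3→9→8 bottleneck 7, total now 42
augment #4: 3→0→11→6→2→1→8 bottleneck 6, total now 48

Maximum flow value: 48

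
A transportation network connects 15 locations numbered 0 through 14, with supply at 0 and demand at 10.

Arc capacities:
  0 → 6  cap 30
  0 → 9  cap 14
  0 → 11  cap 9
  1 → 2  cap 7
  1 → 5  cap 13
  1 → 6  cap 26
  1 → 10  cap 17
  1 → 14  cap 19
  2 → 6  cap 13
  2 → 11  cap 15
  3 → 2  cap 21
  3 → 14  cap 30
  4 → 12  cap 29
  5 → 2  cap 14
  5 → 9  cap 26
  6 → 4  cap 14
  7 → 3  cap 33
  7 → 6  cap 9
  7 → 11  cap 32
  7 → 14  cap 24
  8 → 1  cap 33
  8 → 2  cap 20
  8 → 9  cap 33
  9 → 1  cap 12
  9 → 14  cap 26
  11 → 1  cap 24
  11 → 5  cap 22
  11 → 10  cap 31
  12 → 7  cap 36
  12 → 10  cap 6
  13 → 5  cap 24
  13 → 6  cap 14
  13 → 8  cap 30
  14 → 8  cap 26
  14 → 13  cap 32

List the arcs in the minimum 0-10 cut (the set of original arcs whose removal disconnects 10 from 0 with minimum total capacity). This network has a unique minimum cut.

augment #1: 0→11→10 push 9
augment #2: 0→9→1→10 push 12
augment #3: 0→6→4→12→10 push 6
augment #4: 0→9→14→8→1→10 push 2
augment #5: 0→6→4→12→7→11→10 push 8
max flow = 37; residual-reachable set from 0 gives S-side
cut edges (S→T): {(0,9), (0,11), (6,4)} total cap 37

Min-cut arcs: {(0,9), (0,11), (6,4)} (total capacity 37)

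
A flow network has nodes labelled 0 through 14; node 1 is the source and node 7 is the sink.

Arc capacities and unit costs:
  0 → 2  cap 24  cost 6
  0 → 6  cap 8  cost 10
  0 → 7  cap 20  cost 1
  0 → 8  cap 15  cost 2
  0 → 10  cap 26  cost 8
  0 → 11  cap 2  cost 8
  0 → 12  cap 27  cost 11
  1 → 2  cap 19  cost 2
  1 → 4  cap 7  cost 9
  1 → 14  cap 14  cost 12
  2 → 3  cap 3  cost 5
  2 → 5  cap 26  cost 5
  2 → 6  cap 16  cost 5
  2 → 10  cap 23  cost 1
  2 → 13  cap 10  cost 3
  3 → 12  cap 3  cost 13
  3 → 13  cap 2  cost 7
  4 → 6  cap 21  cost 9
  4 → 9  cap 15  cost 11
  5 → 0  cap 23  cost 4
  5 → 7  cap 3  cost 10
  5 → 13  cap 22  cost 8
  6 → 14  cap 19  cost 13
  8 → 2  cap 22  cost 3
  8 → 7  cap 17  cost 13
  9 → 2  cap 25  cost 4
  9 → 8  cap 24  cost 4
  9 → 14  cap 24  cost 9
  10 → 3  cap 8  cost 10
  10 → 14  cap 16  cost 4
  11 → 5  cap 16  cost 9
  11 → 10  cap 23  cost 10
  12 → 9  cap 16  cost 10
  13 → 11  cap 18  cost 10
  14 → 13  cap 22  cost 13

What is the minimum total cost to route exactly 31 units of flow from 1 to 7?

shortest-cost path #1: 1→2→5→0→7 push 19 @ unit cost 12 (adds 228)
shortest-cost path #2: 1→4→9→2→5→0→7 push 1 @ unit cost 34 (adds 34)
shortest-cost path #3: 1→4→9→8→7 push 6 @ unit cost 37 (adds 222)
shortest-cost path #4: 1→14→13→11→5→2→9→8→7 push 1 @ unit cost 52 (adds 52)
shortest-cost path #5: 1→14→13→11→5→7 push 3 @ unit cost 54 (adds 162)
shortest-cost path #6: 1→14→13→11→5→0→8→7 push 1 @ unit cost 63 (adds 63)
total cost = 761

Minimum cost for 31 units: 761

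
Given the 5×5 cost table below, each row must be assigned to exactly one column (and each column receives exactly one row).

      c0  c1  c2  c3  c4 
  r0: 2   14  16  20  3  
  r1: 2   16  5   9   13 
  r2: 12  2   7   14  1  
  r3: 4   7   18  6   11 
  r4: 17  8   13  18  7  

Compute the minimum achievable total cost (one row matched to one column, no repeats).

one of 2 optimal assignments: row0→col0 (cost 2), row1→col2 (cost 5), row2→col1 (cost 2), row3→col3 (cost 6), row4→col4 (cost 7)
total = 2 + 5 + 2 + 6 + 7 = 22

Minimum assignment cost: 22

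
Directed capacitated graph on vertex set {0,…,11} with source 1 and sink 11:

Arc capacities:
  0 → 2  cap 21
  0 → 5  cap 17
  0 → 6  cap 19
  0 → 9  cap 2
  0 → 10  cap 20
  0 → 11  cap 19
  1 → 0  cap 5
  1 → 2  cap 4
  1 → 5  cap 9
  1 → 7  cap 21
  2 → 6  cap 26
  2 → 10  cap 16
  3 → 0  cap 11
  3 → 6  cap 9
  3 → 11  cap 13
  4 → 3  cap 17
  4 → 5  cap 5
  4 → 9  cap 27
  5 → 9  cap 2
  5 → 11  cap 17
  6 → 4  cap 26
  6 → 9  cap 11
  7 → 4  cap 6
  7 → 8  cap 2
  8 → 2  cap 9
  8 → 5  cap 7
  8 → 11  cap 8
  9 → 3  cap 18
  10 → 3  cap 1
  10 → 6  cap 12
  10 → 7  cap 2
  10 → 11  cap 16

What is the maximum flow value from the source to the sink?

augment #1: 1→0→11 bottleneck 5, total now 5
augment #2: 1→5→11 bottleneck 9, total now 14
augment #3: 1→2→10→11 bottleneck 4, total now 18
augment #4: 1→7→8→11 bottleneck 2, total now 20
augment #5: 1→7→4→3→11 bottleneck 6, total now 26

Maximum flow value: 26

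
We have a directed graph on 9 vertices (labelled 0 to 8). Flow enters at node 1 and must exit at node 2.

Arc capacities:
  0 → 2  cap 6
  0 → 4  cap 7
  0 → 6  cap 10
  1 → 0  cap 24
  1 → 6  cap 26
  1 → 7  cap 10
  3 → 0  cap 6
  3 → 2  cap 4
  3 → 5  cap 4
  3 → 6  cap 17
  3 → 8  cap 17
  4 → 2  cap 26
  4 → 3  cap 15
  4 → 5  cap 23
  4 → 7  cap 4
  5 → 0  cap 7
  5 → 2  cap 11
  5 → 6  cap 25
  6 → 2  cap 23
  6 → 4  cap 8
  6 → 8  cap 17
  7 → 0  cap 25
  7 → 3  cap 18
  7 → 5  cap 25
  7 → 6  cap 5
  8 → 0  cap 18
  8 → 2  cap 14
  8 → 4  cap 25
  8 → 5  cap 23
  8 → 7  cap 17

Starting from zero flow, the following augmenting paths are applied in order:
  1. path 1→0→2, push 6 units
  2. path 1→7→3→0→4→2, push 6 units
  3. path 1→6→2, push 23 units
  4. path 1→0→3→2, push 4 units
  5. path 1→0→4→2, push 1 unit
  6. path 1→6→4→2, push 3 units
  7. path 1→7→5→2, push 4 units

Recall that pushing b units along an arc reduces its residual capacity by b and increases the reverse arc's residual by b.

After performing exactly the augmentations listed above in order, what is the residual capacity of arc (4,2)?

Residual capacity of (4,2): 16

after path 1 (1→0→2, push 6): res(4,2)=26
after path 2 (1→7→3→0→4→2, push 6): res(4,2)=20
after path 3 (1→6→2, push 23): res(4,2)=20
after path 4 (1→0→3→2, push 4): res(4,2)=20
after path 5 (1→0→4→2, push 1): res(4,2)=19
after path 6 (1→6→4→2, push 3): res(4,2)=16
after path 7 (1→7→5→2, push 4): res(4,2)=16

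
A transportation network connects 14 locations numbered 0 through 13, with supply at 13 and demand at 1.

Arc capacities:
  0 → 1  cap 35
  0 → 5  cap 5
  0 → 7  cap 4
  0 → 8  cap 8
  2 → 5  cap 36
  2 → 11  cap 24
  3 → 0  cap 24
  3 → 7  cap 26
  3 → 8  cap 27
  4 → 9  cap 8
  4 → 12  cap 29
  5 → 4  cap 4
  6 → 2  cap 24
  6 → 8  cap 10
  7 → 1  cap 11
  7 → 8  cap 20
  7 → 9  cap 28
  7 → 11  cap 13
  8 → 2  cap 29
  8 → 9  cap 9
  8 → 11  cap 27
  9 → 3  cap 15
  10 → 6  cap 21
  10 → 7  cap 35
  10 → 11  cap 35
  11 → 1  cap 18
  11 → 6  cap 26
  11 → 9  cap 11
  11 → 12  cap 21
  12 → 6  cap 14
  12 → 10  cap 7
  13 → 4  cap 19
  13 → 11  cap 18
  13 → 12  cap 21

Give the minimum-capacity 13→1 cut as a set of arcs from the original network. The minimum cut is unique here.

augment #1: 13→11→1 push 18
augment #2: 13→12→10→7→1 push 7
augment #3: 13→4→9→3→0→1 push 8
augment #4: 13→12→6→8→9→3→0→1 push 7
max flow = 40; residual-reachable set from 13 gives S-side
cut edges (S→T): {(9,3), (11,1), (12,10)} total cap 40

Min-cut arcs: {(9,3), (11,1), (12,10)} (total capacity 40)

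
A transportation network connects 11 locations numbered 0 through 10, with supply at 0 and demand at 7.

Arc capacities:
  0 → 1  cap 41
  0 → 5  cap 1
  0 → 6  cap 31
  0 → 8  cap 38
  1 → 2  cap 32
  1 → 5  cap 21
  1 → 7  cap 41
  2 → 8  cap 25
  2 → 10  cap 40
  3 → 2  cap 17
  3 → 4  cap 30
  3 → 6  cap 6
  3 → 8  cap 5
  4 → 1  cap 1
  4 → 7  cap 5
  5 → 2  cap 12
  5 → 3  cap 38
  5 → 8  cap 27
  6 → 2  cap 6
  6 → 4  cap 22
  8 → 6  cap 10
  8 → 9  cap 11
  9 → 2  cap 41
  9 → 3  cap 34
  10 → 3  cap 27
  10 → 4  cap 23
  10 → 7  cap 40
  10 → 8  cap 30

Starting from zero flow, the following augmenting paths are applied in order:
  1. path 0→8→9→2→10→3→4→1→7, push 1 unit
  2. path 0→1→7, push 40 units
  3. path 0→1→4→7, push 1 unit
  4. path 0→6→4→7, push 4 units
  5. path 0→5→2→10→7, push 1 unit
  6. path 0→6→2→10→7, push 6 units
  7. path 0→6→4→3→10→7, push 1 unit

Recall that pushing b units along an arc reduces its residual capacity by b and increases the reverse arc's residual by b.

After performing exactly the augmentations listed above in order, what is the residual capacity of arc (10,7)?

after path 1 (0→8→9→2→10→3→4→1→7, push 1): res(10,7)=40
after path 2 (0→1→7, push 40): res(10,7)=40
after path 3 (0→1→4→7, push 1): res(10,7)=40
after path 4 (0→6→4→7, push 4): res(10,7)=40
after path 5 (0→5→2→10→7, push 1): res(10,7)=39
after path 6 (0→6→2→10→7, push 6): res(10,7)=33
after path 7 (0→6→4→3→10→7, push 1): res(10,7)=32

Residual capacity of (10,7): 32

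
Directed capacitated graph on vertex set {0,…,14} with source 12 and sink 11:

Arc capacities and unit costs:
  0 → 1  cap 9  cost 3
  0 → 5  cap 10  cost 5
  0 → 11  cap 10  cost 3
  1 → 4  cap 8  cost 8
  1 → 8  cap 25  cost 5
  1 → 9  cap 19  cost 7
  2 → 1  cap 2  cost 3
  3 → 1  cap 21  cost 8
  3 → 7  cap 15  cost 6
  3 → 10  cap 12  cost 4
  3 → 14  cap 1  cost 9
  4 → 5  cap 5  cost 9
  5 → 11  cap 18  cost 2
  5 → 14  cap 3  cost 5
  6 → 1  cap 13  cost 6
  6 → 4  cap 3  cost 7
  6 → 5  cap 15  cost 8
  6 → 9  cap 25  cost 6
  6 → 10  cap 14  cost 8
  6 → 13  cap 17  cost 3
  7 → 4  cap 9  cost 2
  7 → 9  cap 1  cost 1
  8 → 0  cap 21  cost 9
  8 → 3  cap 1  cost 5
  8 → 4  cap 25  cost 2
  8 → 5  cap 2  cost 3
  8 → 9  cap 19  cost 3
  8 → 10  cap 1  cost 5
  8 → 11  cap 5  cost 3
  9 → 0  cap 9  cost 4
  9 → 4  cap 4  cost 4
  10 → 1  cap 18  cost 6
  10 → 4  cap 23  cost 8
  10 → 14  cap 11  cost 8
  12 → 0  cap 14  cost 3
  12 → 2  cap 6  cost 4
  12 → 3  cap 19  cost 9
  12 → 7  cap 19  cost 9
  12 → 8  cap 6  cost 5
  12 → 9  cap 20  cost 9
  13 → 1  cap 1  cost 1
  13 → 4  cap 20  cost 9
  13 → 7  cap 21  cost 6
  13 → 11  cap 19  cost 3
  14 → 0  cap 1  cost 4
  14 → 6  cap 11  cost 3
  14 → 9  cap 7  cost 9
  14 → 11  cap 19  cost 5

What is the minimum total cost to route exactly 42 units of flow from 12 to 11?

Minimum cost for 42 units: 654

shortest-cost path #1: 12→0→11 push 10 @ unit cost 6 (adds 60)
shortest-cost path #2: 12→8→11 push 5 @ unit cost 8 (adds 40)
shortest-cost path #3: 12→0→5→11 push 4 @ unit cost 10 (adds 40)
shortest-cost path #4: 12→8→5→11 push 1 @ unit cost 10 (adds 10)
shortest-cost path #5: 12→2→1→8→5→11 push 1 @ unit cost 17 (adds 17)
shortest-cost path #6: 12→9→0→5→11 push 6 @ unit cost 20 (adds 120)
shortest-cost path #7: 12→7→4→5→11 push 5 @ unit cost 22 (adds 110)
shortest-cost path #8: 12→3→14→11 push 1 @ unit cost 23 (adds 23)
shortest-cost path #9: 12→3→10→14→11 push 9 @ unit cost 26 (adds 234)
total cost = 654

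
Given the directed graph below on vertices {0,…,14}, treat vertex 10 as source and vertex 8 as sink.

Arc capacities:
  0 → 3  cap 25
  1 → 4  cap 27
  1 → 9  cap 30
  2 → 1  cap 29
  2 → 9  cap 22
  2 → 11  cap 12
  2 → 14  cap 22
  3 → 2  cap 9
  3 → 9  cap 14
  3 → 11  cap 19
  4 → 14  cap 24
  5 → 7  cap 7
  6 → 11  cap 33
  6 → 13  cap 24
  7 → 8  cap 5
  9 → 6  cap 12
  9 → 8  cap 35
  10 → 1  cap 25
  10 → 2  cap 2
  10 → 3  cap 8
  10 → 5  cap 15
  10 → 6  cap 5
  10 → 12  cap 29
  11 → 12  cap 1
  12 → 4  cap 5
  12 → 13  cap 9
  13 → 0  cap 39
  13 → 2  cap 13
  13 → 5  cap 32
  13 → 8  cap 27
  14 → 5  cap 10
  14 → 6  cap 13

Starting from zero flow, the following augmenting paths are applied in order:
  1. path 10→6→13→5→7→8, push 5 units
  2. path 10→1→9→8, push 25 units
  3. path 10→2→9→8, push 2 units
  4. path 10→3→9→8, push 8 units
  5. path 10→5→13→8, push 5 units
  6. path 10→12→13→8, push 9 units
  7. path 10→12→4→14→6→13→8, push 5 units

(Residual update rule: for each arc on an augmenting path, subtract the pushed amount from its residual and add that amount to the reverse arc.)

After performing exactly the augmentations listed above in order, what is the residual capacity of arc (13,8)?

after path 1 (10→6→13→5→7→8, push 5): res(13,8)=27
after path 2 (10→1→9→8, push 25): res(13,8)=27
after path 3 (10→2→9→8, push 2): res(13,8)=27
after path 4 (10→3→9→8, push 8): res(13,8)=27
after path 5 (10→5→13→8, push 5): res(13,8)=22
after path 6 (10→12→13→8, push 9): res(13,8)=13
after path 7 (10→12→4→14→6→13→8, push 5): res(13,8)=8

Residual capacity of (13,8): 8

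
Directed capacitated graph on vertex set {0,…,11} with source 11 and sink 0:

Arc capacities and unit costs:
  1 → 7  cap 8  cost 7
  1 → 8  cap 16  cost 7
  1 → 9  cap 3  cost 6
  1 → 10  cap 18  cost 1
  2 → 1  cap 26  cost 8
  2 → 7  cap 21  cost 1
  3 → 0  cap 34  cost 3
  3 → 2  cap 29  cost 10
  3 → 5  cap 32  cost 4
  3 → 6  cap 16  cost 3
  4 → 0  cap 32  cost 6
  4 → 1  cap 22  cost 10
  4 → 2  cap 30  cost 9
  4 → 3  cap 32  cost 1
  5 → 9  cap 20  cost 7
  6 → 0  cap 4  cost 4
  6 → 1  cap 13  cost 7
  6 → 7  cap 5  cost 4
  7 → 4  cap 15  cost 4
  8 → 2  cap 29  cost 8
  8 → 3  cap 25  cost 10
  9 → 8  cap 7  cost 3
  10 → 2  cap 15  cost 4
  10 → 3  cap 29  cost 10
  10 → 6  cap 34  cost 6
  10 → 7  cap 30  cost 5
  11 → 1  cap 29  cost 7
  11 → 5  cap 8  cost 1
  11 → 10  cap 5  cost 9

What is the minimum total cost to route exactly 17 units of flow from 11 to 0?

shortest-cost path #1: 11→1→10→6→0 push 4 @ unit cost 18 (adds 72)
shortest-cost path #2: 11→1→10→3→0 push 13 @ unit cost 21 (adds 273)
total cost = 345

Minimum cost for 17 units: 345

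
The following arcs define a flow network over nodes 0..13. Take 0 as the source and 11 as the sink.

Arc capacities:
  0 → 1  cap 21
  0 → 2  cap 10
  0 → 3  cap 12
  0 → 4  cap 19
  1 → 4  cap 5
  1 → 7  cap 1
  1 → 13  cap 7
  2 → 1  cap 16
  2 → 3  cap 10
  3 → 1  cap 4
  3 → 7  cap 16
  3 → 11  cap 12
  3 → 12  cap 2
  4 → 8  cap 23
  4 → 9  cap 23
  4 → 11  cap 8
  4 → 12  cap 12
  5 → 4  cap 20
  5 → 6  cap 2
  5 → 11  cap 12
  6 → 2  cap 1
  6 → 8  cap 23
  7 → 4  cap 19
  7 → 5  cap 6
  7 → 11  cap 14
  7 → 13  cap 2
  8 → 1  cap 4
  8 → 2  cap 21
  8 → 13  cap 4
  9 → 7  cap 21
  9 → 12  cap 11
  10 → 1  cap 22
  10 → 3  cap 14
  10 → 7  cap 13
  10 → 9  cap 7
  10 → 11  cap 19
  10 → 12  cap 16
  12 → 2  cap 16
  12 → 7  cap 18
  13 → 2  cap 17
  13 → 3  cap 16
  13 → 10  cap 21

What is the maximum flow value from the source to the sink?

Maximum flow value: 53

augment #1: 0→3→11 bottleneck 12, total now 12
augment #2: 0→4→11 bottleneck 8, total now 20
augment #3: 0→1→7→11 bottleneck 1, total now 21
augment #4: 0→1→13→10→11 bottleneck 7, total now 28
augment #5: 0→2→3→7→11 bottleneck 10, total now 38
augment #6: 0→4→9→7→11 bottleneck 3, total now 41
augment #7: 0→4→8→13→10→11 bottleneck 4, total now 45
augment #8: 0→4→9→7→5→11 bottleneck 4, total now 49
augment #9: 0→1→4→9→7→5→11 bottleneck 2, total now 51
augment #10: 0→1→4→9→7→13→10→11 bottleneck 2, total now 53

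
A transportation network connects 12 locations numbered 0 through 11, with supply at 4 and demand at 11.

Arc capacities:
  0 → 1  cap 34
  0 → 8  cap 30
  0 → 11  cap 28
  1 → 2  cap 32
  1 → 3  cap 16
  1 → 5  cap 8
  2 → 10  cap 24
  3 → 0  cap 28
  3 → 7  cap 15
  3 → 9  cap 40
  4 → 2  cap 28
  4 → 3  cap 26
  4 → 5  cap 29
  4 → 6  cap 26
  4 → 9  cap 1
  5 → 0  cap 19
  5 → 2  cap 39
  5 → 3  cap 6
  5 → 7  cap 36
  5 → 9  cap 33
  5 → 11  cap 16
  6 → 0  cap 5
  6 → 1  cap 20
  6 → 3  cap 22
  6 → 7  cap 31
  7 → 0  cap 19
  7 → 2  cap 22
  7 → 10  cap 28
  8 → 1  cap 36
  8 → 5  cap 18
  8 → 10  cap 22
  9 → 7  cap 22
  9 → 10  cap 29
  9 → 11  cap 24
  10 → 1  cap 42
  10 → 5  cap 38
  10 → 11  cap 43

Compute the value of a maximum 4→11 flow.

Maximum flow value: 106

augment #1: 4→5→11 bottleneck 16, total now 16
augment #2: 4→9→11 bottleneck 1, total now 17
augment #3: 4→2→10→11 bottleneck 24, total now 41
augment #4: 4→3→0→11 bottleneck 26, total now 67
augment #5: 4→5→0→11 bottleneck 2, total now 69
augment #6: 4→5→9→11 bottleneck 11, total now 80
augment #7: 4→6→3→9→11 bottleneck 12, total now 92
augment #8: 4→6→7→10→11 bottleneck 14, total now 106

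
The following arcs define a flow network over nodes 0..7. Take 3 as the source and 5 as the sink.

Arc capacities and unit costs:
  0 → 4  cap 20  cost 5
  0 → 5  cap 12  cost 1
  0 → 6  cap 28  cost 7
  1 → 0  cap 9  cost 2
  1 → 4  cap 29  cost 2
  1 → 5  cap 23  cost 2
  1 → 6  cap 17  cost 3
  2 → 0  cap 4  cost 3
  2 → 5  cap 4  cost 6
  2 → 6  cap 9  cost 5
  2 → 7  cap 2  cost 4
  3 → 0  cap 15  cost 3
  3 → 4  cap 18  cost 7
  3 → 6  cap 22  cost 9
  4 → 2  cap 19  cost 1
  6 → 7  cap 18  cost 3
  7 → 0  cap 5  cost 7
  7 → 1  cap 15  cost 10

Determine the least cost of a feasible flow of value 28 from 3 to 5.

shortest-cost path #1: 3→0→5 push 12 @ unit cost 4 (adds 48)
shortest-cost path #2: 3→4→2→5 push 4 @ unit cost 14 (adds 56)
shortest-cost path #3: 3→6→7→1→5 push 12 @ unit cost 24 (adds 288)
total cost = 392

Minimum cost for 28 units: 392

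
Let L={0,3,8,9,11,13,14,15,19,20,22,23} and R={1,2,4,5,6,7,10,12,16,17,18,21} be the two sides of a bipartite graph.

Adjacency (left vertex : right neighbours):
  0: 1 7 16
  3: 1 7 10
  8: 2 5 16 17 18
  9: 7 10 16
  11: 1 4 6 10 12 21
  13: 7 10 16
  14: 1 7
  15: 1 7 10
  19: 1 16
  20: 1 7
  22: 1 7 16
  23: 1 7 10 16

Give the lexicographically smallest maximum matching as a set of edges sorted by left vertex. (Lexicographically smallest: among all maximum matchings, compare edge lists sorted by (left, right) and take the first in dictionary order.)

Lex-smallest maximum matching: {(0,1), (3,7), (8,2), (9,10), (11,4), (13,16)}

|M| = 6 (so the lex-smallest maximum matching has 6 edges)
process left vertices in ascending order; for each, take the smallest-labelled available neighbour that still permits 6 edges overall, or leave it unmatched if none does
lex-smallest matching: {0-1, 3-7, 8-2, 9-10, 11-4, 13-16}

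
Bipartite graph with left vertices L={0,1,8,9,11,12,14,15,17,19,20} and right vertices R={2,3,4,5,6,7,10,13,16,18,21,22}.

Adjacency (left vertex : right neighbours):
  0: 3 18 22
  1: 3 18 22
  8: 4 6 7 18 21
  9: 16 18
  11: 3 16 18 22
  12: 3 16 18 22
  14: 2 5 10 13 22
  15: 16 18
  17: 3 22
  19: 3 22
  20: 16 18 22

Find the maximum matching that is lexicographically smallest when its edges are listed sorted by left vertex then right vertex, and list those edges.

Lex-smallest maximum matching: {(0,3), (1,18), (8,4), (9,16), (11,22), (14,2)}

|M| = 6 (so the lex-smallest maximum matching has 6 edges)
process left vertices in ascending order; for each, take the smallest-labelled available neighbour that still permits 6 edges overall, or leave it unmatched if none does
lex-smallest matching: {0-3, 1-18, 8-4, 9-16, 11-22, 14-2}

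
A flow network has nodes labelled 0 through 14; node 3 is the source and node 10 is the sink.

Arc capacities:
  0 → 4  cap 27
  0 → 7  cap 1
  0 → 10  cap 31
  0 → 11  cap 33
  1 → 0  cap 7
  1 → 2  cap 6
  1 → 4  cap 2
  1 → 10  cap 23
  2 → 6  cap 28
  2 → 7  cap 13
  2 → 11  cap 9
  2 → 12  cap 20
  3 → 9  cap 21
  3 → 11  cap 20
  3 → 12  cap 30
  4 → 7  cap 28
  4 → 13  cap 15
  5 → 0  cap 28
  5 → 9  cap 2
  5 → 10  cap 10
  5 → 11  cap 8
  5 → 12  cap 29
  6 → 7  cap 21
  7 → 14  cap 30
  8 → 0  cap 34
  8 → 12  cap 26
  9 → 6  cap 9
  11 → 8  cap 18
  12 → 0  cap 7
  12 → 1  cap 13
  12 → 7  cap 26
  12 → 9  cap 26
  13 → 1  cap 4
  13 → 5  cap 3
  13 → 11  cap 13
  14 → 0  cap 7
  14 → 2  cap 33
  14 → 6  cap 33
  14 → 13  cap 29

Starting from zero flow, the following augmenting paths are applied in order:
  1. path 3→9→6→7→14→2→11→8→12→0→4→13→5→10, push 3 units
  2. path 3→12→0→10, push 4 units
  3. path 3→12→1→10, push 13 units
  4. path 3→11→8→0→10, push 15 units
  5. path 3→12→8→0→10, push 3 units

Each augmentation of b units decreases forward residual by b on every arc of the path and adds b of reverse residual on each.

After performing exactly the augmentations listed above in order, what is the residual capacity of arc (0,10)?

after path 1 (3→9→6→7→14→2→11→8→12→0→4→13→5→10, push 3): res(0,10)=31
after path 2 (3→12→0→10, push 4): res(0,10)=27
after path 3 (3→12→1→10, push 13): res(0,10)=27
after path 4 (3→11→8→0→10, push 15): res(0,10)=12
after path 5 (3→12→8→0→10, push 3): res(0,10)=9

Residual capacity of (0,10): 9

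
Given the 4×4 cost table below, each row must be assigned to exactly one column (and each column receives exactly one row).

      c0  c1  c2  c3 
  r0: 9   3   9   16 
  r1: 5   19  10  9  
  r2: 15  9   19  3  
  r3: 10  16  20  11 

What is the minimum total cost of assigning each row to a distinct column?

Minimum assignment cost: 26

optimal assignment: row0→col1 (cost 3), row1→col2 (cost 10), row2→col3 (cost 3), row3→col0 (cost 10)
total = 3 + 10 + 3 + 10 = 26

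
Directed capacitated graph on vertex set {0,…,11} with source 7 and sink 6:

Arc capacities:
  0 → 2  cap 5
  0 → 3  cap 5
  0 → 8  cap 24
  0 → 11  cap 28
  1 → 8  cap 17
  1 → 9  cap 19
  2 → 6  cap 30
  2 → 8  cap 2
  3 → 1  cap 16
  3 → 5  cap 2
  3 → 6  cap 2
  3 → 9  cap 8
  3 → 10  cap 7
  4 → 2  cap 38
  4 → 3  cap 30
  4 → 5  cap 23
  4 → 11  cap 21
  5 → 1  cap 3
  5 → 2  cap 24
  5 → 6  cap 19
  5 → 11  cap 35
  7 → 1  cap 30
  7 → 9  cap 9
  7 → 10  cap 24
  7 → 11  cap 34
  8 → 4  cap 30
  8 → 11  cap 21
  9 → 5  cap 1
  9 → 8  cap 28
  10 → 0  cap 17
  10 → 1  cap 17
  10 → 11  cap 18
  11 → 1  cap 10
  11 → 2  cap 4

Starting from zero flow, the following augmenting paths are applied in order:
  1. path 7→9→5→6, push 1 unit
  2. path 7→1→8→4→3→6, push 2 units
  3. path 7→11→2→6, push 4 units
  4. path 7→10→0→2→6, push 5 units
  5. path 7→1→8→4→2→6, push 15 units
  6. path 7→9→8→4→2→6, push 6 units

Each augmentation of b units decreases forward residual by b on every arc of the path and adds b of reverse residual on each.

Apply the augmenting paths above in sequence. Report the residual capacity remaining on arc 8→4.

Residual capacity of (8,4): 7

after path 1 (7→9→5→6, push 1): res(8,4)=30
after path 2 (7→1→8→4→3→6, push 2): res(8,4)=28
after path 3 (7→11→2→6, push 4): res(8,4)=28
after path 4 (7→10→0→2→6, push 5): res(8,4)=28
after path 5 (7→1→8→4→2→6, push 15): res(8,4)=13
after path 6 (7→9→8→4→2→6, push 6): res(8,4)=7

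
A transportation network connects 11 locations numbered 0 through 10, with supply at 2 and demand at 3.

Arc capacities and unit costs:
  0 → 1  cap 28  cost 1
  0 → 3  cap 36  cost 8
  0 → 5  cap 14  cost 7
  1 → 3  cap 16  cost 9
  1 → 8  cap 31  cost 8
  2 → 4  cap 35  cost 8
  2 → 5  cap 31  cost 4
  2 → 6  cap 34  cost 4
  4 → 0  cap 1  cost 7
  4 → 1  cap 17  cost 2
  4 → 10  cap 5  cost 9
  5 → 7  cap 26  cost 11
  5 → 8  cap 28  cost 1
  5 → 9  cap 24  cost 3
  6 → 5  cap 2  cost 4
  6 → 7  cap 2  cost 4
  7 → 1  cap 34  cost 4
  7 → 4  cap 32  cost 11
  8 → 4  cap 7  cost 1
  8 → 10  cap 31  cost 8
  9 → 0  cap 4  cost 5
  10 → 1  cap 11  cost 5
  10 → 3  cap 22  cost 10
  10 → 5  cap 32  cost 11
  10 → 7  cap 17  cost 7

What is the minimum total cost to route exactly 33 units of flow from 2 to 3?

shortest-cost path #1: 2→5→8→4→1→3 push 7 @ unit cost 17 (adds 119)
shortest-cost path #2: 2→4→1→3 push 9 @ unit cost 19 (adds 171)
shortest-cost path #3: 2→5→9→0→3 push 4 @ unit cost 20 (adds 80)
shortest-cost path #4: 2→5→8→10→3 push 13 @ unit cost 23 (adds 299)
total cost = 669

Minimum cost for 33 units: 669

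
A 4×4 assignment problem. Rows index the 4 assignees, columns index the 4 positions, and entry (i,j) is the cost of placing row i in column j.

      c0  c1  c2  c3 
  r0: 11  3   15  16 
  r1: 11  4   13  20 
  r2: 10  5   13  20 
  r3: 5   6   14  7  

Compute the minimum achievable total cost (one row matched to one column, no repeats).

Minimum assignment cost: 33

optimal assignment: row0→col1 (cost 3), row1→col2 (cost 13), row2→col0 (cost 10), row3→col3 (cost 7)
total = 3 + 13 + 10 + 7 = 33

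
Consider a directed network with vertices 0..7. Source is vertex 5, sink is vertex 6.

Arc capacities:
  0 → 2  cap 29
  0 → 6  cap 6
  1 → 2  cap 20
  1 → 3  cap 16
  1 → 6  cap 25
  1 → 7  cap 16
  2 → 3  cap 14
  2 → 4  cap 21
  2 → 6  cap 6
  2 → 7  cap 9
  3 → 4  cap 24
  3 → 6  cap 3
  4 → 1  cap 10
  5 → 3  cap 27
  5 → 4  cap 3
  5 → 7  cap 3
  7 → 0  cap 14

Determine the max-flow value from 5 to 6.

Maximum flow value: 16

augment #1: 5→3→6 bottleneck 3, total now 3
augment #2: 5→4→1→6 bottleneck 3, total now 6
augment #3: 5→7→0→6 bottleneck 3, total now 9
augment #4: 5→3→4→1→6 bottleneck 7, total now 16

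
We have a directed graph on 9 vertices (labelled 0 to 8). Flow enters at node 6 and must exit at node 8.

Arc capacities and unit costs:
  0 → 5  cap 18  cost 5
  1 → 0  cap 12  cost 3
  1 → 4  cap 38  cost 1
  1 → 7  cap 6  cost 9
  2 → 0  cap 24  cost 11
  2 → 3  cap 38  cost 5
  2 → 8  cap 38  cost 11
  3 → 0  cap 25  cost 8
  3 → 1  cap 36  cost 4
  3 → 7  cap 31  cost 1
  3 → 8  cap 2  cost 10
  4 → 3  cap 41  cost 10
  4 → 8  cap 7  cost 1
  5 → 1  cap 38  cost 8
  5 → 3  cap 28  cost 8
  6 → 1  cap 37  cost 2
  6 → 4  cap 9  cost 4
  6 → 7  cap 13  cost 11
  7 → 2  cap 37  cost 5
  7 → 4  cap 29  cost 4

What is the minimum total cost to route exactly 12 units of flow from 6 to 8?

Minimum cost for 12 units: 155

shortest-cost path #1: 6→1→4→8 push 7 @ unit cost 4 (adds 28)
shortest-cost path #2: 6→1→4→3→8 push 2 @ unit cost 23 (adds 46)
shortest-cost path #3: 6→7→2→8 push 3 @ unit cost 27 (adds 81)
total cost = 155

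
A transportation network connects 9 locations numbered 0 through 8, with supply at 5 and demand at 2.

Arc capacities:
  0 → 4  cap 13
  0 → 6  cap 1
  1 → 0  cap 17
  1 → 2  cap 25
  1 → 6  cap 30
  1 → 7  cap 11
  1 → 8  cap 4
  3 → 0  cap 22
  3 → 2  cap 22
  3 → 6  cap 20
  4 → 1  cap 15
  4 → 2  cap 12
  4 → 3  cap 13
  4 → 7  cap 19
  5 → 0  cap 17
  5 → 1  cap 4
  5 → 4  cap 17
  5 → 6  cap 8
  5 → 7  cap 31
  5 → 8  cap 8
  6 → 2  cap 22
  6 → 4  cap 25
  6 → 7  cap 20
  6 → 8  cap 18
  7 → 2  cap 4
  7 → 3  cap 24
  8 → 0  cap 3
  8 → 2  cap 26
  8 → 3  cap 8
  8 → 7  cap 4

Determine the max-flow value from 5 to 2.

Maximum flow value: 79

augment #1: 5→1→2 bottleneck 4, total now 4
augment #2: 5→4→2 bottleneck 12, total now 16
augment #3: 5→6→2 bottleneck 8, total now 24
augment #4: 5→7→2 bottleneck 4, total now 28
augment #5: 5→8→2 bottleneck 8, total now 36
augment #6: 5→0→6→2 bottleneck 1, total now 37
augment #7: 5→4→1→2 bottleneck 5, total now 42
augment #8: 5→7→3→2 bottleneck 22, total now 64
augment #9: 5→0→4→1→2 bottleneck 10, total now 74
augment #10: 5→7→3→6→2 bottleneck 2, total now 76
augment #11: 5→0→4→3→6→2 bottleneck 3, total now 79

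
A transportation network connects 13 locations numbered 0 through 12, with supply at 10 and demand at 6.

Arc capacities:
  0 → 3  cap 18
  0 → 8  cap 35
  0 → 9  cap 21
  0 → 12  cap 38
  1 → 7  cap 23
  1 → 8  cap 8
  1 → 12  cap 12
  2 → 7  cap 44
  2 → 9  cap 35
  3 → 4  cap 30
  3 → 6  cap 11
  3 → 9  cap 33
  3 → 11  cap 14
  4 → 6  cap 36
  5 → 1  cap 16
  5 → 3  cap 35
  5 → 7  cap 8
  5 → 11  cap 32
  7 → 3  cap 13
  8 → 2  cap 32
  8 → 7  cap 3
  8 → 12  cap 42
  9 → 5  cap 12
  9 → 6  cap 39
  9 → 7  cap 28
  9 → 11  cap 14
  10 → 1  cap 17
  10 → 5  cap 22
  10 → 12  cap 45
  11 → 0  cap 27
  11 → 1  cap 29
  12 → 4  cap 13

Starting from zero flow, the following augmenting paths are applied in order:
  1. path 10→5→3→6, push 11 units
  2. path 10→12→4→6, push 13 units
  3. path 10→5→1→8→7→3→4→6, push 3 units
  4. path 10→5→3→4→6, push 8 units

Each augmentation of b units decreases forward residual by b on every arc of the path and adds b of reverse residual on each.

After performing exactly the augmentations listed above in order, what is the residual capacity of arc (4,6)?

after path 1 (10→5→3→6, push 11): res(4,6)=36
after path 2 (10→12→4→6, push 13): res(4,6)=23
after path 3 (10→5→1→8→7→3→4→6, push 3): res(4,6)=20
after path 4 (10→5→3→4→6, push 8): res(4,6)=12

Residual capacity of (4,6): 12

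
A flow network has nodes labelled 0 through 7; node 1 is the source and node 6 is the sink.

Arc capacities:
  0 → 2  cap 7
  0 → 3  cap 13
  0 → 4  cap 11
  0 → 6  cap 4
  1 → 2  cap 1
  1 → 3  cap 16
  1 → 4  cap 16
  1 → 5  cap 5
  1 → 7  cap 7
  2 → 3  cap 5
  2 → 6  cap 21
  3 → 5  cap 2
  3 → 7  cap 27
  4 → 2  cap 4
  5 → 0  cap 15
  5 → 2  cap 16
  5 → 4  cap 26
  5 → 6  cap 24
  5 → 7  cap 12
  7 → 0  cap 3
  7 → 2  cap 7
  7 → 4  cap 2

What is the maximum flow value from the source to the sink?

Maximum flow value: 22

augment #1: 1→2→6 bottleneck 1, total now 1
augment #2: 1→5→6 bottleneck 5, total now 6
augment #3: 1→3→5→6 bottleneck 2, total now 8
augment #4: 1→4→2→6 bottleneck 4, total now 12
augment #5: 1→7→0→6 bottleneck 3, total now 15
augment #6: 1→7→2→6 bottleneck 4, total now 19
augment #7: 1→3→7→2→6 bottleneck 3, total now 22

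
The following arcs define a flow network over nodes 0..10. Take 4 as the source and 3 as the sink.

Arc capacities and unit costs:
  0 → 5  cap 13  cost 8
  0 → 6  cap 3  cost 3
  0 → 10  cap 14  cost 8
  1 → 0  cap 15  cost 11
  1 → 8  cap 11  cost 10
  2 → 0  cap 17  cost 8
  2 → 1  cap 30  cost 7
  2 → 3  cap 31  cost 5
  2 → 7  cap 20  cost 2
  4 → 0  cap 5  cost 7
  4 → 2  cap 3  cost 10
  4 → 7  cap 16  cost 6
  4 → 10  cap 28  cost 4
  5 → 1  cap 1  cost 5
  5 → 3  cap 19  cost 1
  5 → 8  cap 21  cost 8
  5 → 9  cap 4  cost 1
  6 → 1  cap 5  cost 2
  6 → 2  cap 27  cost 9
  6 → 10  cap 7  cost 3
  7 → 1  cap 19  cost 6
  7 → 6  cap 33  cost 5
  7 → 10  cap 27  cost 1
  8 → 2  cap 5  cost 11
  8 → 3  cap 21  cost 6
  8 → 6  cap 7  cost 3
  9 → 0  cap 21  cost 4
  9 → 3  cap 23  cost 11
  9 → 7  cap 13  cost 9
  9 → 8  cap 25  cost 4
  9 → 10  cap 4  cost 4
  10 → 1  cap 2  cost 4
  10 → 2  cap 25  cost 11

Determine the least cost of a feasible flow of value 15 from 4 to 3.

Minimum cost for 15 units: 265

shortest-cost path #1: 4→2→3 push 3 @ unit cost 15 (adds 45)
shortest-cost path #2: 4→0→5→3 push 5 @ unit cost 16 (adds 80)
shortest-cost path #3: 4→10→2→3 push 7 @ unit cost 20 (adds 140)
total cost = 265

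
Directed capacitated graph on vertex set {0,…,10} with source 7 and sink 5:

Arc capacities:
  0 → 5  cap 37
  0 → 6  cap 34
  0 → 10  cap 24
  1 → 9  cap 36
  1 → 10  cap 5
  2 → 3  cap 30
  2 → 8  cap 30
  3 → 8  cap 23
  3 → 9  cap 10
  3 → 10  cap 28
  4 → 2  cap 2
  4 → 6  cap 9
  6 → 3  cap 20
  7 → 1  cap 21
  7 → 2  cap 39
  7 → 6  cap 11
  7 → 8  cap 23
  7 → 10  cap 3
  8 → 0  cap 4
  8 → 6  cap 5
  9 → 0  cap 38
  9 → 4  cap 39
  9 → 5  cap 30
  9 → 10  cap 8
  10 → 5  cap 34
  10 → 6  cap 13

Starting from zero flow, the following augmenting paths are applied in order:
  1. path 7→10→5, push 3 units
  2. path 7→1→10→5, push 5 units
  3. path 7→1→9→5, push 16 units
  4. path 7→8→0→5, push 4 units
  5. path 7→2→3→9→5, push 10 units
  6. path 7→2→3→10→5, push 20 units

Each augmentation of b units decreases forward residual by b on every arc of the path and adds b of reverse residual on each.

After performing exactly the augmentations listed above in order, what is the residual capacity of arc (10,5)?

after path 1 (7→10→5, push 3): res(10,5)=31
after path 2 (7→1→10→5, push 5): res(10,5)=26
after path 3 (7→1→9→5, push 16): res(10,5)=26
after path 4 (7→8→0→5, push 4): res(10,5)=26
after path 5 (7→2→3→9→5, push 10): res(10,5)=26
after path 6 (7→2→3→10→5, push 20): res(10,5)=6

Residual capacity of (10,5): 6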